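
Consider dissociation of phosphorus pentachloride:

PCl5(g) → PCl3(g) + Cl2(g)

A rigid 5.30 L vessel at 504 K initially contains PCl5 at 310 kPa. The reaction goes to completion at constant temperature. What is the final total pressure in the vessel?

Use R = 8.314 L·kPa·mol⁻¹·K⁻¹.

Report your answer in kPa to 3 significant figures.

620 kPa

Since T and V are fixed, P_final/P_initial = n_final/n_initial = 2/1.
P_final = (2/1) × 310 = 620.0 kPa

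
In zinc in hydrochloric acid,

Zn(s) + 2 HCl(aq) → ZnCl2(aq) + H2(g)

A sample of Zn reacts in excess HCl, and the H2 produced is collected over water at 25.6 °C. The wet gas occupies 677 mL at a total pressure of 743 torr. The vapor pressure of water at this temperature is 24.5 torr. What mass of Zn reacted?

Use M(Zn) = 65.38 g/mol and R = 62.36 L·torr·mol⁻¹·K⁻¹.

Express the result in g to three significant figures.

1.71 g

P(H2) = 743 − 24.5 = 718.5 torr
n(H2) = PV/RT = (718.5 × 0.6770) / (62.36 × 298.75) = 0.02611 mol
n(Zn) = (1/1) × 0.02611 = 0.02611 mol
m(Zn) = 0.02611 × 65.38 = 1.707 g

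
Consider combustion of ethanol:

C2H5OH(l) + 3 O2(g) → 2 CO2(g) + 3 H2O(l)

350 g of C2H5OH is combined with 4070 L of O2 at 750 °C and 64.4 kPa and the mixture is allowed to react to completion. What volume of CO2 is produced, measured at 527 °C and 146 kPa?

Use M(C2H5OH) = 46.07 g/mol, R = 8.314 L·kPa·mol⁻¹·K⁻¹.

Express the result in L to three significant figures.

692 L

n(C2H5OH) = 350 / 46.07 = 7.597 mol
n(O2) = PV/RT = (64.4 × 4070) / (8.314 × 1023.15) = 30.81 mol
For 7.597 mol C2H5OH, stoichiometry requires (3/1) × 7.597 = 22.79 mol O2; 30.81 mol is available, so C2H5OH is limiting.
n(CO2) = (2/1) × 7.597 = 15.19 mol
V(CO2) = nRT/P = 15.19 × 8.314 × 800.15 / 146 = 692.1 L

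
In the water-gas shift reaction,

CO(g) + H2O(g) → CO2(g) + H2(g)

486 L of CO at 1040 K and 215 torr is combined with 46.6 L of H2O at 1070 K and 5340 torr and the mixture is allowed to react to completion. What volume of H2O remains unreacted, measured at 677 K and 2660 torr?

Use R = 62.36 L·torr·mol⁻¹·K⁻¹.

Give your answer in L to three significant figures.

n(CO) = PV/RT = (215 × 486) / (62.36 × 1040) = 1.611 mol
n(H2O) = PV/RT = (5340 × 46.6) / (62.36 × 1070) = 3.729 mol
For 1.611 mol CO, stoichiometry requires (1/1) × 1.611 = 1.611 mol H2O; 3.729 mol is available, so CO is limiting.
n(H2O) consumed = (1/1) × 1.611 = 1.611 mol; remaining = 3.729 − 1.611 = 2.118 mol
V(H2O) = nRT/P = 2.118 × 62.36 × 677 / 2660 = 33.62 L

33.6 L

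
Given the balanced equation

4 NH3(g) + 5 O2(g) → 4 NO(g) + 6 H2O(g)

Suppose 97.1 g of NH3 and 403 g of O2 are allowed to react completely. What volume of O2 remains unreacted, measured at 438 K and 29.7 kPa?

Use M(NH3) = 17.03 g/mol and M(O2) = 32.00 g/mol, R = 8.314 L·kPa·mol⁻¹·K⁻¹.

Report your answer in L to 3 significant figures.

670 L

n(NH3) = 97.1 / 17.03 = 5.702 mol
n(O2) = 403 / 32.00 = 12.59 mol
For 5.702 mol NH3, stoichiometry requires (5/4) × 5.702 = 7.127 mol O2; 12.59 mol is available, so NH3 is limiting.
n(O2) consumed = (5/4) × 5.702 = 7.127 mol; remaining = 12.59 − 7.127 = 5.463 mol
V(O2) = nRT/P = 5.463 × 8.314 × 438 / 29.7 = 669.8 L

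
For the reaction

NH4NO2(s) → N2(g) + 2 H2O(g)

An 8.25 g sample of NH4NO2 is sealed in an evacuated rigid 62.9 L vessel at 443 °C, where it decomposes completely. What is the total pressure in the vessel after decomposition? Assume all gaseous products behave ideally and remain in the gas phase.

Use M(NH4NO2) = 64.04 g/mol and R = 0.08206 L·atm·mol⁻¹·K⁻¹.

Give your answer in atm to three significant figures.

n(NH4NO2) = 8.25 / 64.04 = 0.1288 mol
n(gas produced) = (3/1) × 0.1288 = 0.3864 mol
P = nRT/V = 0.3864 × 0.08206 × 716.15 / 62.9 = 0.3610 atm

0.361 atm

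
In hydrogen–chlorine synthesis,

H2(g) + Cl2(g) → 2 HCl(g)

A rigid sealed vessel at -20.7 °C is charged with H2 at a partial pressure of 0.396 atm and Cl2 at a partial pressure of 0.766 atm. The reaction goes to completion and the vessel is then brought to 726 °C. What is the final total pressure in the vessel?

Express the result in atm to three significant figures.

4.60 atm

With V and T fixed, P_i ∝ n_i, so the mole ratios apply directly to partial pressures at -20.7 °C.
P(Cl2) required for 0.396 atm of H2 = (1/1) × 0.396 = 0.3960 atm; available 0.766 atm, so H2 is limiting.
P(Cl2) remaining = 0.766 − (1/1) × 0.396 = 0.3700 atm
P(gaseous products) = (2)/1 × 0.396 = 0.7920 atm
P_total at -20.7 °C = 0.3700 + 0.7920 = 1.162 atm
Scaling to 726 °C: P = 1.162 × 999.15/252.45 = 4.599 atm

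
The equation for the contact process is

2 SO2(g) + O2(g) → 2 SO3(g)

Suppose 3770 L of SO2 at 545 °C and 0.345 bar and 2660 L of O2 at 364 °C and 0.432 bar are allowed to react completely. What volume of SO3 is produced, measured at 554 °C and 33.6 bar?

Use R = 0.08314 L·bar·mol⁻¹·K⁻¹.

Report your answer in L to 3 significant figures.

n(SO2) = PV/RT = (0.345 × 3770) / (0.08314 × 818.15) = 19.12 mol
n(O2) = PV/RT = (0.432 × 2660) / (0.08314 × 637.15) = 21.69 mol
For 19.12 mol SO2, stoichiometry requires (1/2) × 19.12 = 9.560 mol O2; 21.69 mol is available, so SO2 is limiting.
n(SO3) = (2/2) × 19.12 = 19.12 mol
V(SO3) = nRT/P = 19.12 × 0.08314 × 827.15 / 33.6 = 39.13 L

39.1 L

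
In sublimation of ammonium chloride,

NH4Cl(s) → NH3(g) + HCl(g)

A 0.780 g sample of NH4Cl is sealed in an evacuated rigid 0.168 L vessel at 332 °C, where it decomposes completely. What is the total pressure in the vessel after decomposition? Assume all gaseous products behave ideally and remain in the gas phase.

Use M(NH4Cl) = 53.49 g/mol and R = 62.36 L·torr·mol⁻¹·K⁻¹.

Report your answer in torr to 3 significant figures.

n(NH4Cl) = 0.780 / 53.49 = 0.01458 mol
n(gas produced) = (2/1) × 0.01458 = 0.02916 mol
P = nRT/V = 0.02916 × 62.36 × 605.15 / 0.168 = 6550 torr

6550 torr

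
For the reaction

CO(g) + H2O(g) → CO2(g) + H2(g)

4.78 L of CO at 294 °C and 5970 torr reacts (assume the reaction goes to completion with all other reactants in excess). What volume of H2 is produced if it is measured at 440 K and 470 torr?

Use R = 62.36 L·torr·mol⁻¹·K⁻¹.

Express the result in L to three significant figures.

47.1 L

n(CO) = PV/RT = (5970 × 4.78) / (62.36 × 567.15) = 0.8069 mol
n(H2) = (1/1) × 0.8069 = 0.8069 mol
V = nRT/P = 0.8069 × 62.36 × 440 / 470 = 47.11 L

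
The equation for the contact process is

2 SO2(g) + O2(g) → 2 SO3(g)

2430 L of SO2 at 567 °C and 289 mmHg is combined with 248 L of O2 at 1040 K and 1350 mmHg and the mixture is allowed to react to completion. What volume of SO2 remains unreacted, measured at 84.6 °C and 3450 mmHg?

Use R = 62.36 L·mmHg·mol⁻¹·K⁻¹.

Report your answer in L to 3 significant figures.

n(SO2) = PV/RT = (289 × 2430) / (62.36 × 840.15) = 13.40 mol
n(O2) = PV/RT = (1350 × 248) / (62.36 × 1040) = 5.162 mol
For 13.40 mol SO2, stoichiometry requires (1/2) × 13.40 = 6.700 mol O2; 5.162 mol is available, so O2 is limiting.
n(SO2) consumed = (2/1) × 5.162 = 10.32 mol; remaining = 13.40 − 10.32 = 3.080 mol
V(SO2) = nRT/P = 3.080 × 62.36 × 357.75 / 3450 = 19.92 L

19.9 L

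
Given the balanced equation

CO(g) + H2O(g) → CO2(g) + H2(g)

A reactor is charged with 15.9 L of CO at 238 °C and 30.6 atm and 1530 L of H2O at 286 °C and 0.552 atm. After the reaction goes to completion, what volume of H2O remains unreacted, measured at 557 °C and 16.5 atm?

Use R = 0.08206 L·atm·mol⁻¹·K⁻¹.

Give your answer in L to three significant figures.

28.1 L

n(CO) = PV/RT = (30.6 × 15.9) / (0.08206 × 511.15) = 11.60 mol
n(H2O) = PV/RT = (0.552 × 1530) / (0.08206 × 559.15) = 18.41 mol
For 11.60 mol CO, stoichiometry requires (1/1) × 11.60 = 11.60 mol H2O; 18.41 mol is available, so CO is limiting.
n(H2O) consumed = (1/1) × 11.60 = 11.60 mol; remaining = 18.41 − 11.60 = 6.810 mol
V(H2O) = nRT/P = 6.810 × 0.08206 × 830.15 / 16.5 = 28.12 L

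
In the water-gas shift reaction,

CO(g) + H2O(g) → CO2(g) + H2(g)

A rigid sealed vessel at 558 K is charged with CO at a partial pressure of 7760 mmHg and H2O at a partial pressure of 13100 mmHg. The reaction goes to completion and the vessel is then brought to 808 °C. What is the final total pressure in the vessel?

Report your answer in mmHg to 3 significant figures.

40400 mmHg

With V and T fixed, P_i ∝ n_i, so the mole ratios apply directly to partial pressures at 558 K.
P(H2O) required for 7760 mmHg of CO = (1/1) × 7760 = 7760 mmHg; available 13100 mmHg, so CO is limiting.
P(H2O) remaining = 13100 − (1/1) × 7760 = 5340 mmHg
P(gaseous products) = (1+1)/1 × 7760 = 15520 mmHg
P_total at 558 K = 5340 + 15520 = 20860 mmHg
Scaling to 808 °C: P = 20860 × 1081.15/558 = 40420 mmHg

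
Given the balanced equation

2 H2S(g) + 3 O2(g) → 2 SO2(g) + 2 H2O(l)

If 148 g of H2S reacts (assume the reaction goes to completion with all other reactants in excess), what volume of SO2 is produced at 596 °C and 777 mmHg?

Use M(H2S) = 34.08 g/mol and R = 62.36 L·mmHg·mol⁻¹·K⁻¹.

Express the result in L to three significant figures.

n(H2S) = 148.0 / 34.08 = 4.343 mol
n(SO2) = (2/2) × 4.343 = 4.343 mol
V = nRT/P = 4.343 × 62.36 × 869.15 / 777 = 302.9 L

303 L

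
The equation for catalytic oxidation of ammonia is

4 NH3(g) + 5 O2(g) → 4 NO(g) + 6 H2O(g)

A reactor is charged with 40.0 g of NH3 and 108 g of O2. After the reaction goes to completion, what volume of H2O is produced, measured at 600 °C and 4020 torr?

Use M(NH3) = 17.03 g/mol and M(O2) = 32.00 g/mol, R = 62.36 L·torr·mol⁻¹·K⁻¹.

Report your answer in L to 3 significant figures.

n(NH3) = 40.0 / 17.03 = 2.349 mol
n(O2) = 108 / 32.00 = 3.375 mol
For 2.349 mol NH3, stoichiometry requires (5/4) × 2.349 = 2.936 mol O2; 3.375 mol is available, so NH3 is limiting.
n(H2O) = (6/4) × 2.349 = 3.524 mol
V(H2O) = nRT/P = 3.524 × 62.36 × 873.15 / 4020 = 47.73 L

47.7 L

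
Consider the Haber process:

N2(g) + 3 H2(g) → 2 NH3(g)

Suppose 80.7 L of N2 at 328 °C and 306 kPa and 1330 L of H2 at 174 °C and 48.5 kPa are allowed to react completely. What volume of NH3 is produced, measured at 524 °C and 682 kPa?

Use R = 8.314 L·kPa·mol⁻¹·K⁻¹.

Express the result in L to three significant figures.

n(N2) = PV/RT = (306 × 80.7) / (8.314 × 601.15) = 4.941 mol
n(H2) = PV/RT = (48.5 × 1330) / (8.314 × 447.15) = 17.35 mol
For 4.941 mol N2, stoichiometry requires (3/1) × 4.941 = 14.82 mol H2; 17.35 mol is available, so N2 is limiting.
n(NH3) = (2/1) × 4.941 = 9.882 mol
V(NH3) = nRT/P = 9.882 × 8.314 × 797.15 / 682 = 96.03 L

96.0 L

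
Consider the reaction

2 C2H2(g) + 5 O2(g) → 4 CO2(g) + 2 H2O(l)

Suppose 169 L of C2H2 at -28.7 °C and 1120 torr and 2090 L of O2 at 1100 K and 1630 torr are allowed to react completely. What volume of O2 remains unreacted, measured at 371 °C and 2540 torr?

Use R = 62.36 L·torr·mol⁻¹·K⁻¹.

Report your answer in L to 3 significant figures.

n(C2H2) = PV/RT = (1120 × 169) / (62.36 × 244.45) = 12.42 mol
n(O2) = PV/RT = (1630 × 2090) / (62.36 × 1100) = 49.66 mol
For 12.42 mol C2H2, stoichiometry requires (5/2) × 12.42 = 31.05 mol O2; 49.66 mol is available, so C2H2 is limiting.
n(O2) consumed = (5/2) × 12.42 = 31.05 mol; remaining = 49.66 − 31.05 = 18.61 mol
V(O2) = nRT/P = 18.61 × 62.36 × 644.15 / 2540 = 294.3 L

294 L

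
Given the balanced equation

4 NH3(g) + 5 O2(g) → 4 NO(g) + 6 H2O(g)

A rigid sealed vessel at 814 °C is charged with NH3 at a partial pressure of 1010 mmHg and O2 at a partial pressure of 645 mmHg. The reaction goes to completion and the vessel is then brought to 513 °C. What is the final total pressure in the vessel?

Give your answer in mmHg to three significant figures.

1290 mmHg

At constant V, partial pressures at 814 °C are proportional to moles, so apply stoichiometry directly to pressures.
P(O2) required for 1010 mmHg of NH3 = (5/4) × 1010 = 1262 mmHg; available 645 mmHg, so O2 is limiting.
P(NH3) remaining = 1010 − (4/5) × 645 = 494.0 mmHg
P(gaseous products) = (4+6)/5 × 645 = 1290 mmHg
P_total at 814 °C = 494.0 + 1290 = 1784 mmHg
Scaling to 513 °C: P = 1784 × 786.15/1087.15 = 1290 mmHg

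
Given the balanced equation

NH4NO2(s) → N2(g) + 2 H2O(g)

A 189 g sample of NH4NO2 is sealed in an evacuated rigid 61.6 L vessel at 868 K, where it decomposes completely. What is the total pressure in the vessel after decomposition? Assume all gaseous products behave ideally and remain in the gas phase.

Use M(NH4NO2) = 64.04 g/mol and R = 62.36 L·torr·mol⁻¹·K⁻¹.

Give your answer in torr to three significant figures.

n(NH4NO2) = 189 / 64.04 = 2.951 mol
n(gas produced) = (3/1) × 2.951 = 8.853 mol
P = nRT/V = 8.853 × 62.36 × 868 / 61.6 = 7779 torr

7780 torr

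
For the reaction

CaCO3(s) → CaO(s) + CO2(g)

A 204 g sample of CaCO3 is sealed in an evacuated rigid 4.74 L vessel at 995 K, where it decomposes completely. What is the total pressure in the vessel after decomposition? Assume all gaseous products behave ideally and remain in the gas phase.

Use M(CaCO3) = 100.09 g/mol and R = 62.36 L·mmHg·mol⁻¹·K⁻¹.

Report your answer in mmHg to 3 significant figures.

n(CaCO3) = 204 / 100.09 = 2.038 mol
n(gas produced) = (1/1) × 2.038 = 2.038 mol
P = nRT/V = 2.038 × 62.36 × 995 / 4.74 = 26680 mmHg

26700 mmHg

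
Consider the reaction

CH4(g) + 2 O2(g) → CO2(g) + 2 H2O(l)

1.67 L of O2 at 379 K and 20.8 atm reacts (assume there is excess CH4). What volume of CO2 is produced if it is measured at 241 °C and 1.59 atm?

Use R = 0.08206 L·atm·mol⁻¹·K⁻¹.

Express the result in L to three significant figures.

n(O2) = PV/RT = (20.8 × 1.67) / (0.08206 × 379) = 1.117 mol
n(CO2) = (1/2) × 1.117 = 0.5585 mol
V = nRT/P = 0.5585 × 0.08206 × 514.15 / 1.59 = 14.82 L

14.8 L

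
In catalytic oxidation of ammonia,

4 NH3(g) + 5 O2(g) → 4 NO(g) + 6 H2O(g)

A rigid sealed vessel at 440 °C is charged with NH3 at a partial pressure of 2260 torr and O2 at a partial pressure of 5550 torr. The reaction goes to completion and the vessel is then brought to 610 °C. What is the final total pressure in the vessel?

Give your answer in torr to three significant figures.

10400 torr

With V and T fixed, P_i ∝ n_i, so the mole ratios apply directly to partial pressures at 440 °C.
P(O2) required for 2260 torr of NH3 = (5/4) × 2260 = 2825 torr; available 5550 torr, so NH3 is limiting.
P(O2) remaining = 5550 − (5/4) × 2260 = 2725 torr
P(gaseous products) = (4+6)/4 × 2260 = 5650 torr
P_total at 440 °C = 2725 + 5650 = 8375 torr
Scaling to 610 °C: P = 8375 × 883.15/713.15 = 10370 torr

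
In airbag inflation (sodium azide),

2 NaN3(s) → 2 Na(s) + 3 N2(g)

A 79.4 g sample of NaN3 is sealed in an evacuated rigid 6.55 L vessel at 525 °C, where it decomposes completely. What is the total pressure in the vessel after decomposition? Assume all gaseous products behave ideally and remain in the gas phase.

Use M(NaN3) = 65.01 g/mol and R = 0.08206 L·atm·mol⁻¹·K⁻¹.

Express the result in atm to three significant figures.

18.3 atm

n(NaN3) = 79.4 / 65.01 = 1.221 mol
n(gas produced) = (3/2) × 1.221 = 1.832 mol
P = nRT/V = 1.832 × 0.08206 × 798.15 / 6.55 = 18.32 atm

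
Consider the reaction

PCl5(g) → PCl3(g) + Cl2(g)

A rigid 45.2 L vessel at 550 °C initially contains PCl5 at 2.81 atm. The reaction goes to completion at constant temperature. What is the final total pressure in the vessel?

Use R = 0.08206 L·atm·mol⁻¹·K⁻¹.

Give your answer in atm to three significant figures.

At constant T and V, P ∝ n(gas): 1 mol gas → 2 mol gas.
P_final = (2/1) × 2.81 = 5.620 atm

5.62 atm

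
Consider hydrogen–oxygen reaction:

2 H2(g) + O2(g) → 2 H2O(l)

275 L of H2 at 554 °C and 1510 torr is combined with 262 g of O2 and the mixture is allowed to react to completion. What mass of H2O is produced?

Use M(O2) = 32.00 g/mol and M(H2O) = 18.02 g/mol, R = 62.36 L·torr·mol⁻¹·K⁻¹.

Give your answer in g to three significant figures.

n(H2) = PV/RT = (1510 × 275) / (62.36 × 827.15) = 8.050 mol
n(O2) = 262 / 32.00 = 8.188 mol
For 8.050 mol H2, stoichiometry requires (1/2) × 8.050 = 4.025 mol O2; 8.188 mol is available, so H2 is limiting.
n(H2O) = (2/2) × 8.050 = 8.050 mol
m(H2O) = 8.050 × 18.02 = 145.1 g

145 g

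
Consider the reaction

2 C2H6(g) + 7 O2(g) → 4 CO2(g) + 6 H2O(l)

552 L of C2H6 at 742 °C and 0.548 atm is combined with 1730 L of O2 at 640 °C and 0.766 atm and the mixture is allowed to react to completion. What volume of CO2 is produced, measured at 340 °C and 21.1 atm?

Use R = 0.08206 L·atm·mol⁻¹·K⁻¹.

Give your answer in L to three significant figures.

n(C2H6) = PV/RT = (0.548 × 552) / (0.08206 × 1015.15) = 3.631 mol
n(O2) = PV/RT = (0.766 × 1730) / (0.08206 × 913.15) = 17.68 mol
For 3.631 mol C2H6, stoichiometry requires (7/2) × 3.631 = 12.71 mol O2; 17.68 mol is available, so C2H6 is limiting.
n(CO2) = (4/2) × 3.631 = 7.262 mol
V(CO2) = nRT/P = 7.262 × 0.08206 × 613.15 / 21.1 = 17.32 L

17.3 L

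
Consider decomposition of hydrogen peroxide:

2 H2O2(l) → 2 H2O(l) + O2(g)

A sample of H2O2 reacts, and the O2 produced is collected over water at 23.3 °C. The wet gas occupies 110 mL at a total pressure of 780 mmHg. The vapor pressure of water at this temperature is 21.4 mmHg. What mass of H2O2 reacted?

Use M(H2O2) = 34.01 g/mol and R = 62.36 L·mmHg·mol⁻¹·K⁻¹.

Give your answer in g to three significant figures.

P(O2) = 780 − 21.4 = 758.6 mmHg
n(O2) = PV/RT = (758.6 × 0.1100) / (62.36 × 296.45) = 0.004514 mol
n(H2O2) = (2/1) × 0.004514 = 0.009028 mol
m(H2O2) = 0.009028 × 34.01 = 0.3070 g

0.307 g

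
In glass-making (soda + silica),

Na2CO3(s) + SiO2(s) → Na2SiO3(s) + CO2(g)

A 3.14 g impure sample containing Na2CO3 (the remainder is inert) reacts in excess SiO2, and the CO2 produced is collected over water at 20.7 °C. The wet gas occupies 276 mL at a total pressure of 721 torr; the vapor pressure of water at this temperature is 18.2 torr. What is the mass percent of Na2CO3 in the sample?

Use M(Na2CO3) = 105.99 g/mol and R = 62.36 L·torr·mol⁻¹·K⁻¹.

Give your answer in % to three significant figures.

35.7 %

P(CO2) = 721 − 18.2 = 702.8 torr
n(CO2) = PV/RT = (702.8 × 0.2760) / (62.36 × 293.85) = 0.01059 mol
n(Na2CO3) = (1/1) × 0.01059 = 0.01059 mol
m(Na2CO3) = 0.01059 × 105.99 = 1.122 g
%Na2CO3 = 1.122 / 3.14 × 100 = 35.73%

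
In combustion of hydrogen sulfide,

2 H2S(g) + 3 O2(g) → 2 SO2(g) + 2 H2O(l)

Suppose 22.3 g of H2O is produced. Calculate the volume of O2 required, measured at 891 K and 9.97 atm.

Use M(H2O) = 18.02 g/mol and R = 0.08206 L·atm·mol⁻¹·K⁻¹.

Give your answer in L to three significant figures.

n(H2O) = 22.30 / 18.02 = 1.238 mol
n(O2) = (3/2) × 1.238 = 1.857 mol
V = nRT/P = 1.857 × 0.08206 × 891 / 9.97 = 13.62 L

13.6 L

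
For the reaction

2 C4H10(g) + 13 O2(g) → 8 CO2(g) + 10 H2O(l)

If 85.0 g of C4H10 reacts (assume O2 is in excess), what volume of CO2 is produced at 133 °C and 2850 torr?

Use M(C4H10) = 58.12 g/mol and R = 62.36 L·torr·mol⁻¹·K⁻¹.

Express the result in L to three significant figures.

n(C4H10) = 85.00 / 58.12 = 1.462 mol
n(CO2) = (8/2) × 1.462 = 5.848 mol
V = nRT/P = 5.848 × 62.36 × 406.15 / 2850 = 51.97 L

52.0 L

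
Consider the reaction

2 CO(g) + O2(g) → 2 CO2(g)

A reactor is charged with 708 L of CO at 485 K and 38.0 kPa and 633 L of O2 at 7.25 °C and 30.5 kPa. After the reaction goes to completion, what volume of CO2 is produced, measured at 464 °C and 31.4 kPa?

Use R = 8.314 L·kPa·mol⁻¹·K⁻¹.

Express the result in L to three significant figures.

n(CO) = PV/RT = (38.0 × 708) / (8.314 × 485) = 6.672 mol
n(O2) = PV/RT = (30.5 × 633) / (8.314 × 280.4) = 8.282 mol
For 6.672 mol CO, stoichiometry requires (1/2) × 6.672 = 3.336 mol O2; 8.282 mol is available, so CO is limiting.
n(CO2) = (2/2) × 6.672 = 6.672 mol
V(CO2) = nRT/P = 6.672 × 8.314 × 737.15 / 31.4 = 1302 L

1300 L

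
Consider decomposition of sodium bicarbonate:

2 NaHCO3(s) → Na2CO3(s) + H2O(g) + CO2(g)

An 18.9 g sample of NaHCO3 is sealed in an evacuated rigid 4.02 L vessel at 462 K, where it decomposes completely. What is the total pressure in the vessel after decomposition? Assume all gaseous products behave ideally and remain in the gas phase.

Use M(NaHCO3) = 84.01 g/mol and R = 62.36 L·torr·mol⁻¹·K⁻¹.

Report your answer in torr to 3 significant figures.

1610 torr

n(NaHCO3) = 18.9 / 84.01 = 0.2250 mol
n(gas produced) = (2/2) × 0.2250 = 0.2250 mol
P = nRT/V = 0.2250 × 62.36 × 462 / 4.02 = 1613 torr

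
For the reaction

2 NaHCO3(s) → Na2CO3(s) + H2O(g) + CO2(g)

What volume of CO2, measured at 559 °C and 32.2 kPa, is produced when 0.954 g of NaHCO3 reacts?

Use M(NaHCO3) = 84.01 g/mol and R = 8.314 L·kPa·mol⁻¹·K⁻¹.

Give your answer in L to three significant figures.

1.22 L

n(NaHCO3) = 0.9540 / 84.01 = 0.01136 mol
n(CO2) = (1/2) × 0.01136 = 0.005680 mol
V = nRT/P = 0.005680 × 8.314 × 832.15 / 32.2 = 1.220 L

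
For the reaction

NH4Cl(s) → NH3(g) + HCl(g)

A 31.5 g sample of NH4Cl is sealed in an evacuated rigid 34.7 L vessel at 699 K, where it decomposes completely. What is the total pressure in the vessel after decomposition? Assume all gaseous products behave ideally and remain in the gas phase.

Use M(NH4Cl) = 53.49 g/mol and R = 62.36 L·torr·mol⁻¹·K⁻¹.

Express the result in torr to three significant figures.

n(NH4Cl) = 31.5 / 53.49 = 0.5889 mol
n(gas produced) = (2/1) × 0.5889 = 1.178 mol
P = nRT/V = 1.178 × 62.36 × 699 / 34.7 = 1480 torr

1480 torr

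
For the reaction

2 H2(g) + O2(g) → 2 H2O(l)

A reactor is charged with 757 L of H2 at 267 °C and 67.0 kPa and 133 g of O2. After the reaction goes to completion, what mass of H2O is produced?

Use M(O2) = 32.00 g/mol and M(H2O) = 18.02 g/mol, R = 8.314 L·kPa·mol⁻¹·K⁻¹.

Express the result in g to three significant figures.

150 g

n(H2) = PV/RT = (67.0 × 757) / (8.314 × 540.15) = 11.29 mol
n(O2) = 133 / 32.00 = 4.156 mol
For 11.29 mol H2, stoichiometry requires (1/2) × 11.29 = 5.645 mol O2; 4.156 mol is available, so O2 is limiting.
n(H2O) = (2/1) × 4.156 = 8.312 mol
m(H2O) = 8.312 × 18.02 = 149.8 g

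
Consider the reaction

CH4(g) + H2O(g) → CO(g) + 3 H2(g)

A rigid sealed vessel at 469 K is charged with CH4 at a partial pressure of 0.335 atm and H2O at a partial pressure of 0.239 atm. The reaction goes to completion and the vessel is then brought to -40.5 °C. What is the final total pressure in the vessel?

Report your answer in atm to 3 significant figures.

Because the vessel is rigid and T is held at 469 K, work the stoichiometry in partial pressures (P_i = n_iRT/V).
P(H2O) required for 0.335 atm of CH4 = (1/1) × 0.335 = 0.3350 atm; available 0.239 atm, so H2O is limiting.
P(CH4) remaining = 0.335 − (1/1) × 0.239 = 0.09600 atm
P(gaseous products) = (1+3)/1 × 0.239 = 0.9560 atm
P_total at 469 K = 0.09600 + 0.9560 = 1.052 atm
Scaling to -40.5 °C: P = 1.052 × 232.65/469 = 0.5219 atm

0.522 atm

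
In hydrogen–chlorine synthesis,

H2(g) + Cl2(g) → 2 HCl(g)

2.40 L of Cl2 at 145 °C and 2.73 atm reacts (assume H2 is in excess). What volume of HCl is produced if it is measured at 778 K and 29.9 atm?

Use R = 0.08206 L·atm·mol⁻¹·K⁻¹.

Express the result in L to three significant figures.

n(Cl2) = PV/RT = (2.73 × 2.40) / (0.08206 × 418.15) = 0.1909 mol
n(HCl) = (2/1) × 0.1909 = 0.3818 mol
V = nRT/P = 0.3818 × 0.08206 × 778 / 29.9 = 0.8152 L

0.815 L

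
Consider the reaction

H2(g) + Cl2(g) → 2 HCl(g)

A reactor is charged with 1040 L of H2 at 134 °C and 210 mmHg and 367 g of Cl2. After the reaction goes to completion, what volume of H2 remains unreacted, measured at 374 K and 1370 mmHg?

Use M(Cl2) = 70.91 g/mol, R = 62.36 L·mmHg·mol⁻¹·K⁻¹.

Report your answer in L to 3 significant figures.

58.3 L

n(H2) = PV/RT = (210 × 1040) / (62.36 × 407.15) = 8.602 mol
n(Cl2) = 367 / 70.91 = 5.176 mol
For 8.602 mol H2, stoichiometry requires (1/1) × 8.602 = 8.602 mol Cl2; 5.176 mol is available, so Cl2 is limiting.
n(H2) consumed = (1/1) × 5.176 = 5.176 mol; remaining = 8.602 − 5.176 = 3.426 mol
V(H2) = nRT/P = 3.426 × 62.36 × 374 / 1370 = 58.32 L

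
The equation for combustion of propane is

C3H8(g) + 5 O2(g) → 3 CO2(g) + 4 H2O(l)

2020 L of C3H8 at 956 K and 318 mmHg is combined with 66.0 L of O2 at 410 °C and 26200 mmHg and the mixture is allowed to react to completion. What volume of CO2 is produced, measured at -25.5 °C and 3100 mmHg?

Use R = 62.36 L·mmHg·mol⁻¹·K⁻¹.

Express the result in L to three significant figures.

n(C3H8) = PV/RT = (318 × 2020) / (62.36 × 956) = 10.77 mol
n(O2) = PV/RT = (26200 × 66.0) / (62.36 × 683.15) = 40.59 mol
For 10.77 mol C3H8, stoichiometry requires (5/1) × 10.77 = 53.85 mol O2; 40.59 mol is available, so O2 is limiting.
n(CO2) = (3/5) × 40.59 = 24.35 mol
V(CO2) = nRT/P = 24.35 × 62.36 × 247.65 / 3100 = 121.3 L

121 L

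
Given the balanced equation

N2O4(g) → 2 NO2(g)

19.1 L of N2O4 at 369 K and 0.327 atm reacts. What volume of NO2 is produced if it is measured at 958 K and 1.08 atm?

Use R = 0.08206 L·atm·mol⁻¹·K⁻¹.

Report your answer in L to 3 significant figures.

30.0 L

n(N2O4) = PV/RT = (0.327 × 19.1) / (0.08206 × 369) = 0.2063 mol
n(NO2) = (2/1) × 0.2063 = 0.4126 mol
V = nRT/P = 0.4126 × 0.08206 × 958 / 1.08 = 30.03 L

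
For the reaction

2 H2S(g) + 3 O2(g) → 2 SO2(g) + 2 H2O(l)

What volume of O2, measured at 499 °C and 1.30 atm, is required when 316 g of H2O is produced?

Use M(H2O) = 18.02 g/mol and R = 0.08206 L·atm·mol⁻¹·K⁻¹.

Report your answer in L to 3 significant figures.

1280 L

n(H2O) = 316.0 / 18.02 = 17.54 mol
n(O2) = (3/2) × 17.54 = 26.31 mol
V = nRT/P = 26.31 × 0.08206 × 772.15 / 1.30 = 1282 L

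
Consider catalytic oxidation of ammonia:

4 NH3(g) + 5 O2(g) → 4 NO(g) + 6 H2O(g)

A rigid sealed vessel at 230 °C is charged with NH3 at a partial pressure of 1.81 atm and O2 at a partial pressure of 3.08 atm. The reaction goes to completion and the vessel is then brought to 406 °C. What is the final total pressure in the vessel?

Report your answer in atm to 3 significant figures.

Because the vessel is rigid and T is held at 230 °C, work the stoichiometry in partial pressures (P_i = n_iRT/V).
P(O2) required for 1.81 atm of NH3 = (5/4) × 1.81 = 2.263 atm; available 3.08 atm, so NH3 is limiting.
P(O2) remaining = 3.08 − (5/4) × 1.81 = 0.8175 atm
P(gaseous products) = (4+6)/4 × 1.81 = 4.525 atm
P_total at 230 °C = 0.8175 + 4.525 = 5.343 atm
Scaling to 406 °C: P = 5.343 × 679.15/503.15 = 7.212 atm

7.21 atm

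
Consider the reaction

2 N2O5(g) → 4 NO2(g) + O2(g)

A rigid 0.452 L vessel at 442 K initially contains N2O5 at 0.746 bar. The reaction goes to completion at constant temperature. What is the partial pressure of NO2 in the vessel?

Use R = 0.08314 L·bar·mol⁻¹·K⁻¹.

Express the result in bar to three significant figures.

n(N2O5)₀ = PV/RT = (0.746 × 0.452) / (0.08314 × 442) = 0.009176 mol
n(NO2) = (4/2) × 0.009176 = 0.01835 mol
P(NO2) = nRT/V = 0.01835 × 0.08314 × 442 / 0.452 = 1.492 bar

1.49 bar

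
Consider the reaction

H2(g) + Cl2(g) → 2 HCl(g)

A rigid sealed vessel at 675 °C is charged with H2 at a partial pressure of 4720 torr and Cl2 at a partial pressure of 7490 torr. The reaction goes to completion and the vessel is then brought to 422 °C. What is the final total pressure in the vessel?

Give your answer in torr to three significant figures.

8950 torr

With V and T fixed, P_i ∝ n_i, so the mole ratios apply directly to partial pressures at 675 °C.
P(Cl2) required for 4720 torr of H2 = (1/1) × 4720 = 4720 torr; available 7490 torr, so H2 is limiting.
P(Cl2) remaining = 7490 − (1/1) × 4720 = 2770 torr
P(gaseous products) = (2)/1 × 4720 = 9440 torr
P_total at 675 °C = 2770 + 9440 = 12210 torr
Scaling to 422 °C: P = 12210 × 695.15/948.15 = 8952 torr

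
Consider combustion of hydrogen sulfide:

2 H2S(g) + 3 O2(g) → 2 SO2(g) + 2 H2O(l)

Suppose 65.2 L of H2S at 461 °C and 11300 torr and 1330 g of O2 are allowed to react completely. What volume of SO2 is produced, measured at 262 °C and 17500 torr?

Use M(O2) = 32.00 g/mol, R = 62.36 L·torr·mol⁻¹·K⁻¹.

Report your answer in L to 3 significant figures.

30.7 L

n(H2S) = PV/RT = (11300 × 65.2) / (62.36 × 734.15) = 16.09 mol
n(O2) = 1330 / 32.00 = 41.56 mol
For 16.09 mol H2S, stoichiometry requires (3/2) × 16.09 = 24.13 mol O2; 41.56 mol is available, so H2S is limiting.
n(SO2) = (2/2) × 16.09 = 16.09 mol
V(SO2) = nRT/P = 16.09 × 62.36 × 535.15 / 17500 = 30.68 L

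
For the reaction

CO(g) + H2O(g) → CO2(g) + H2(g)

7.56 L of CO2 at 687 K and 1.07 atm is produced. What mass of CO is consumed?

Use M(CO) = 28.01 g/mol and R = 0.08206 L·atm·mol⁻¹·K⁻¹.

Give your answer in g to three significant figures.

n(CO2) = PV/RT = (1.07 × 7.56) / (0.08206 × 687) = 0.1435 mol
n(CO) = (1/1) × 0.1435 = 0.1435 mol
m(CO) = 0.1435 × 28.01 = 4.019 g

4.02 g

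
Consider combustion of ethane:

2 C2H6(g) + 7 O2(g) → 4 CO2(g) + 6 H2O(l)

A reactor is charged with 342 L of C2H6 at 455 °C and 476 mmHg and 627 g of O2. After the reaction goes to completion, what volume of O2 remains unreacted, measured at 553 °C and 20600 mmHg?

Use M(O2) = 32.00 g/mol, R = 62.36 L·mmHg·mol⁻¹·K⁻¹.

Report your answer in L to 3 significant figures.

n(C2H6) = PV/RT = (476 × 342) / (62.36 × 728.15) = 3.585 mol
n(O2) = 627 / 32.00 = 19.59 mol
For 3.585 mol C2H6, stoichiometry requires (7/2) × 3.585 = 12.55 mol O2; 19.59 mol is available, so C2H6 is limiting.
n(O2) consumed = (7/2) × 3.585 = 12.55 mol; remaining = 19.59 − 12.55 = 7.040 mol
V(O2) = nRT/P = 7.040 × 62.36 × 826.15 / 20600 = 17.61 L

17.6 L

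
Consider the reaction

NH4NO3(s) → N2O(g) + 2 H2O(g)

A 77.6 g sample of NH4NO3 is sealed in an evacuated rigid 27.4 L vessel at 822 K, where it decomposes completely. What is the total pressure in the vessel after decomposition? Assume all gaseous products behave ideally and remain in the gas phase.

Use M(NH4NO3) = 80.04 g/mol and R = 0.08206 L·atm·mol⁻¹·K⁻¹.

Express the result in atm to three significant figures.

7.16 atm

n(NH4NO3) = 77.6 / 80.04 = 0.9695 mol
n(gas produced) = (3/1) × 0.9695 = 2.909 mol
P = nRT/V = 2.909 × 0.08206 × 822 / 27.4 = 7.161 atm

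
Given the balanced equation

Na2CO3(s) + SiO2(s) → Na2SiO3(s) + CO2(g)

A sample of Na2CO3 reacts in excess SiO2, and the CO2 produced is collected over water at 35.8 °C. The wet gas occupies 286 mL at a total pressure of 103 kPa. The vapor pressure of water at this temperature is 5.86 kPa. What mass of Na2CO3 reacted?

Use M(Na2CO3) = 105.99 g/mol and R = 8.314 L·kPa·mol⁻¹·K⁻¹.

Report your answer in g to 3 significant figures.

P(CO2) = 103 − 5.86 = 97.14 kPa
n(CO2) = PV/RT = (97.14 × 0.2860) / (8.314 × 308.95) = 0.01082 mol
n(Na2CO3) = (1/1) × 0.01082 = 0.01082 mol
m(Na2CO3) = 0.01082 × 105.99 = 1.147 g

1.15 g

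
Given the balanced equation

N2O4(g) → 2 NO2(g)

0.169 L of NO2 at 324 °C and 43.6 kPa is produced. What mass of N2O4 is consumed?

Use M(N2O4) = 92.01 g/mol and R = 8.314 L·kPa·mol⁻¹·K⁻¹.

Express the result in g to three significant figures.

0.0683 g

n(NO2) = PV/RT = (43.6 × 0.169) / (8.314 × 597.15) = 0.001484 mol
n(N2O4) = (1/2) × 0.001484 = 0.0007420 mol
m(N2O4) = 0.0007420 × 92.01 = 0.06827 g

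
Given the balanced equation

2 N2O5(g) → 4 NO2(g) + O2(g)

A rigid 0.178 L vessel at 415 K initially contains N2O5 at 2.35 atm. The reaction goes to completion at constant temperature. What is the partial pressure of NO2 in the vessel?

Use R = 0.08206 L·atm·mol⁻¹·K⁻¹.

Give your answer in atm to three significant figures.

n(N2O5)₀ = PV/RT = (2.35 × 0.178) / (0.08206 × 415) = 0.01228 mol
n(NO2) = (4/2) × 0.01228 = 0.02456 mol
P(NO2) = nRT/V = 0.02456 × 0.08206 × 415 / 0.178 = 4.699 atm

4.70 atm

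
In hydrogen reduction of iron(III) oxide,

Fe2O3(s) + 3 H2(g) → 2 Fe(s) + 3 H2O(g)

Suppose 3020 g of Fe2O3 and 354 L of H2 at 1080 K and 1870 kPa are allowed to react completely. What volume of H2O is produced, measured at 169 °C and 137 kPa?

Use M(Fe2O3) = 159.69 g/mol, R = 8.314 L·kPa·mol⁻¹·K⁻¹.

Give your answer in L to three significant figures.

1520 L

n(Fe2O3) = 3020 / 159.69 = 18.91 mol
n(H2) = PV/RT = (1870 × 354) / (8.314 × 1080) = 73.72 mol
For 18.91 mol Fe2O3, stoichiometry requires (3/1) × 18.91 = 56.73 mol H2; 73.72 mol is available, so Fe2O3 is limiting.
n(H2O) = (3/1) × 18.91 = 56.73 mol
V(H2O) = nRT/P = 56.73 × 8.314 × 442.15 / 137 = 1522 L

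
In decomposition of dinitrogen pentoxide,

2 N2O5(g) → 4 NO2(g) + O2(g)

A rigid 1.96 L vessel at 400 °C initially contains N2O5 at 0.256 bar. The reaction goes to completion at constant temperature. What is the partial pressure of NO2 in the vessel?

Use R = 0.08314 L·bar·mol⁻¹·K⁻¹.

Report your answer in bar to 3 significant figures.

0.512 bar

n(N2O5)₀ = PV/RT = (0.256 × 1.96) / (0.08314 × 673.15) = 0.008965 mol
n(NO2) = (4/2) × 0.008965 = 0.01793 mol
P(NO2) = nRT/V = 0.01793 × 0.08314 × 673.15 / 1.96 = 0.5120 bar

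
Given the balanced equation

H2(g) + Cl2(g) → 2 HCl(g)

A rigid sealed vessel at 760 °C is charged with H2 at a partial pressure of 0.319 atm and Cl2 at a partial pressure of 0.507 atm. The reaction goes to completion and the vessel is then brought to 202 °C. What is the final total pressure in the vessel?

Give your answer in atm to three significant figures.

With V and T fixed, P_i ∝ n_i, so the mole ratios apply directly to partial pressures at 760 °C.
P(Cl2) required for 0.319 atm of H2 = (1/1) × 0.319 = 0.3190 atm; available 0.507 atm, so H2 is limiting.
P(Cl2) remaining = 0.507 − (1/1) × 0.319 = 0.1880 atm
P(gaseous products) = (2)/1 × 0.319 = 0.6380 atm
P_total at 760 °C = 0.1880 + 0.6380 = 0.8260 atm
Scaling to 202 °C: P = 0.8260 × 475.15/1033.15 = 0.3799 atm

0.380 atm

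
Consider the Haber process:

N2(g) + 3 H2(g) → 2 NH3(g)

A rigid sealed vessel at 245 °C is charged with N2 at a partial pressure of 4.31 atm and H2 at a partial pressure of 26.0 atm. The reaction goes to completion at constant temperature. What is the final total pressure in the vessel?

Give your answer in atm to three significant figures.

With V and T fixed, P_i ∝ n_i, so the mole ratios apply directly to partial pressures at 245 °C.
P(H2) required for 4.31 atm of N2 = (3/1) × 4.31 = 12.93 atm; available 26.0 atm, so N2 is limiting.
P(H2) remaining = 26.0 − (3/1) × 4.31 = 13.07 atm
P(gaseous products) = (2)/1 × 4.31 = 8.620 atm
P_total at 245 °C = 13.07 + 8.620 = 21.69 atm

21.7 atm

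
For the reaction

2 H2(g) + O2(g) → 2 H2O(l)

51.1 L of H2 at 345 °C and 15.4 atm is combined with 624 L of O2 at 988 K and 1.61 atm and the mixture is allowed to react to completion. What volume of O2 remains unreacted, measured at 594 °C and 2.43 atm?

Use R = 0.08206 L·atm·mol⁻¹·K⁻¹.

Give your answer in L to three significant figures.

136 L

n(H2) = PV/RT = (15.4 × 51.1) / (0.08206 × 618.15) = 15.51 mol
n(O2) = PV/RT = (1.61 × 624) / (0.08206 × 988) = 12.39 mol
For 15.51 mol H2, stoichiometry requires (1/2) × 15.51 = 7.755 mol O2; 12.39 mol is available, so H2 is limiting.
n(O2) consumed = (1/2) × 15.51 = 7.755 mol; remaining = 12.39 − 7.755 = 4.635 mol
V(O2) = nRT/P = 4.635 × 0.08206 × 867.15 / 2.43 = 135.7 L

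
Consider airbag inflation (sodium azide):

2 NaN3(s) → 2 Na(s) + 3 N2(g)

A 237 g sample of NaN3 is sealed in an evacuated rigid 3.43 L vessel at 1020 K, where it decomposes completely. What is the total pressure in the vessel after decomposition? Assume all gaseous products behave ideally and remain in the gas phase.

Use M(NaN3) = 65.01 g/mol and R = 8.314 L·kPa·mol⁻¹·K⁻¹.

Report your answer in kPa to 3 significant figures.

13500 kPa

n(NaN3) = 237 / 65.01 = 3.646 mol
n(gas produced) = (3/2) × 3.646 = 5.469 mol
P = nRT/V = 5.469 × 8.314 × 1020 / 3.43 = 13520 kPa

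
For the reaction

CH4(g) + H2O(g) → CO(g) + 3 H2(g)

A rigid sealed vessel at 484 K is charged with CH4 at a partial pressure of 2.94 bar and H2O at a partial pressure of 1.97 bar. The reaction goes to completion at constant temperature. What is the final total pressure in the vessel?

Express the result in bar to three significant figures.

With V and T fixed, P_i ∝ n_i, so the mole ratios apply directly to partial pressures at 484 K.
P(H2O) required for 2.94 bar of CH4 = (1/1) × 2.94 = 2.940 bar; available 1.97 bar, so H2O is limiting.
P(CH4) remaining = 2.94 − (1/1) × 1.97 = 0.9700 bar
P(gaseous products) = (1+3)/1 × 1.97 = 7.880 bar
P_total at 484 K = 0.9700 + 7.880 = 8.850 bar

8.85 bar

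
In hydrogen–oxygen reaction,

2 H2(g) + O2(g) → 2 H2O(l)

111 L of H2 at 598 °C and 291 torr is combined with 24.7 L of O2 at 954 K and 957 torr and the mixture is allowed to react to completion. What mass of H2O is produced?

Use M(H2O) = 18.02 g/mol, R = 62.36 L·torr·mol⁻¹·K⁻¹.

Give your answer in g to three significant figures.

10.7 g

n(H2) = PV/RT = (291 × 111) / (62.36 × 871.15) = 0.5946 mol
n(O2) = PV/RT = (957 × 24.7) / (62.36 × 954) = 0.3973 mol
For 0.5946 mol H2, stoichiometry requires (1/2) × 0.5946 = 0.2973 mol O2; 0.3973 mol is available, so H2 is limiting.
n(H2O) = (2/2) × 0.5946 = 0.5946 mol
m(H2O) = 0.5946 × 18.02 = 10.71 g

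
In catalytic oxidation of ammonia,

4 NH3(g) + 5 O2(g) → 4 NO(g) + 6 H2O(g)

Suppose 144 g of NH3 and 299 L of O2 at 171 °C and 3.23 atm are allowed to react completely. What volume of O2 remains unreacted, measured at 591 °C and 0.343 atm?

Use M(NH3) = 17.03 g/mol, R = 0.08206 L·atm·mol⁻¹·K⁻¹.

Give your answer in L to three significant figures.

3290 L

n(NH3) = 144 / 17.03 = 8.456 mol
n(O2) = PV/RT = (3.23 × 299) / (0.08206 × 444.15) = 26.50 mol
For 8.456 mol NH3, stoichiometry requires (5/4) × 8.456 = 10.57 mol O2; 26.50 mol is available, so NH3 is limiting.
n(O2) consumed = (5/4) × 8.456 = 10.57 mol; remaining = 26.50 − 10.57 = 15.93 mol
V(O2) = nRT/P = 15.93 × 0.08206 × 864.15 / 0.343 = 3293 L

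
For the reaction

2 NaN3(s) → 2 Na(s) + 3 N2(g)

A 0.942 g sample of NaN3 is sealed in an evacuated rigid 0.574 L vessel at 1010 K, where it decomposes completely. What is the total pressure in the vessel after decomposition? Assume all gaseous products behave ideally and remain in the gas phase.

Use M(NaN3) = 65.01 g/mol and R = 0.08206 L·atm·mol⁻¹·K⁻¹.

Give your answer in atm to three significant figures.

n(NaN3) = 0.942 / 65.01 = 0.01449 mol
n(gas produced) = (3/2) × 0.01449 = 0.02173 mol
P = nRT/V = 0.02173 × 0.08206 × 1010 / 0.574 = 3.138 atm

3.14 atm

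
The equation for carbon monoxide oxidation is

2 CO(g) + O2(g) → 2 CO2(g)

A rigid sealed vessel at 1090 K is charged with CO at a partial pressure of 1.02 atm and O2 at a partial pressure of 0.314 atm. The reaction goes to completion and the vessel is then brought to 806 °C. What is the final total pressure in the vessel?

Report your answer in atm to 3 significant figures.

At constant V, partial pressures at 1090 K are proportional to moles, so apply stoichiometry directly to pressures.
P(O2) required for 1.02 atm of CO = (1/2) × 1.02 = 0.5100 atm; available 0.314 atm, so O2 is limiting.
P(CO) remaining = 1.02 − (2/1) × 0.314 = 0.3920 atm
P(gaseous products) = (2)/1 × 0.314 = 0.6280 atm
P_total at 1090 K = 0.3920 + 0.6280 = 1.020 atm
Scaling to 806 °C: P = 1.020 × 1079.15/1090 = 1.010 atm

1.01 atm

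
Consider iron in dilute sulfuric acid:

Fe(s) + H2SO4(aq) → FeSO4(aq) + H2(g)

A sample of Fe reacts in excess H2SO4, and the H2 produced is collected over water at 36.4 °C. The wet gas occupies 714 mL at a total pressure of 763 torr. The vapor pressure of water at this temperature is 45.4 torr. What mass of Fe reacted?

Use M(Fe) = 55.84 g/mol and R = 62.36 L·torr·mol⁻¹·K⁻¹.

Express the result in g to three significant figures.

1.48 g

P(H2) = 763 − 45.4 = 717.6 torr
n(H2) = PV/RT = (717.6 × 0.7140) / (62.36 × 309.55) = 0.02654 mol
n(Fe) = (1/1) × 0.02654 = 0.02654 mol
m(Fe) = 0.02654 × 55.84 = 1.482 g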